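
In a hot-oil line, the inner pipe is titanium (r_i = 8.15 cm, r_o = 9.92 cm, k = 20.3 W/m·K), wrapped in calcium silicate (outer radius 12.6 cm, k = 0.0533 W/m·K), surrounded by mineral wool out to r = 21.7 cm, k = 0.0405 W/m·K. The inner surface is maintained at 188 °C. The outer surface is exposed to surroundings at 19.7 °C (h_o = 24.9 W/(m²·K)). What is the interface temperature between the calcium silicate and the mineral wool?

T = 146 °C

Resistance network (inner→outer):
  R'_titanium = ln(0.0992/0.0815)/(2πk) = 0.1965/(2π·20.3) = 0.001541 m·K/W
  R'_calcium silicate = ln(0.126/0.0992)/(2πk) = 0.2391/(2π·0.0533) = 0.7141 m·K/W
  R'_mineral wool = ln(0.217/0.126)/(2πk) = 0.5436/(2π·0.0405) = 2.136 m·K/W
  R'_conv,out = 1/(2πr h) = 1/(2π·0.217·24.9) = 0.02946 m·K/W
ΣR = 0.001541 + 0.7141 + 2.136 + 0.02946 = 2.881 m·K/W
Q' = ΔT/ΣR = (188 °C − 19.7 °C)/2.881 = 58.42 W/m
From the inner boundary to the calcium silicate/mineral wool interface, ΣR_partial = 0.7156 m·K/W.
T_interface = T_in − Q'·ΣR_partial = 188 °C − (58.42)(0.7156) = 146 °C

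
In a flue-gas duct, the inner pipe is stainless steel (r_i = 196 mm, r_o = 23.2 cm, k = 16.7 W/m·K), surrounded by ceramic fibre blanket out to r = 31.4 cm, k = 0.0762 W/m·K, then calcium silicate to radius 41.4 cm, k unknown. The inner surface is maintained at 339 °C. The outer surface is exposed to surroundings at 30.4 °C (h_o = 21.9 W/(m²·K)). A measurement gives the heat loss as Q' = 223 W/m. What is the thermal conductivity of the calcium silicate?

ΣR = ΔT/Q' = |339 − 30.4|/223 = 1.384 m·K/W
Known resistances:
  R'_stainless steel = ln(0.232/0.196)/(2πk) = 0.1686/(2π·16.7) = 0.001607 m·K/W
  R'_ceramic fibre blanket = ln(0.314/0.232)/(2πk) = 0.3027/(2π·0.0762) = 0.6321 m·K/W
  R'_conv,out = 1/(2πr h) = 1/(2π·0.414·21.9) = 0.01755 m·K/W
R_calcium silicate = ΣR − ΣR_known = 1.384 − 0.6513 = 0.7327 m·K/W
ln(r₂/r₁)/(2πk) = 0.7327 ⇒ k = 0.2765/(2π·0.7327) = 0.0601 W/m·K

k = 0.0601 W/m·K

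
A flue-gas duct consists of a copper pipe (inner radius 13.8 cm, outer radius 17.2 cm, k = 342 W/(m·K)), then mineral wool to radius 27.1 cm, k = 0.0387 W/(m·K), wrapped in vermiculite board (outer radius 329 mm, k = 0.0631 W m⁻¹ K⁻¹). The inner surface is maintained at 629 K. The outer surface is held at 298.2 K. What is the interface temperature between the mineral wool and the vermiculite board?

Treat each layer as a resistance in series:
  R'_copper = ln(0.172/0.138)/(2πk) = 0.2202/(2π·342) = 1.025×10^-4 m·K/W
  R'_mineral wool = ln(0.271/0.172)/(2πk) = 0.4546/(2π·0.0387) = 1.870 m·K/W
  R'_vermiculite board = ln(0.329/0.271)/(2πk) = 0.1939/(2π·0.0631) = 0.4892 m·K/W
ΣR = 1.025×10^-4 + 1.870 + 0.4892 = 2.359 m·K/W
Q' = ΔT/ΣR = (629 K − 298.2 K)/2.359 = 140.2 W/m
From the inner boundary to the mineral wool/vermiculite board interface, ΣR_partial = 1.870 m·K/W.
T_interface = T_in − Q'·ΣR_partial = 629 K − (140.2)(1.870) = 366.8 K

T = 366.8 K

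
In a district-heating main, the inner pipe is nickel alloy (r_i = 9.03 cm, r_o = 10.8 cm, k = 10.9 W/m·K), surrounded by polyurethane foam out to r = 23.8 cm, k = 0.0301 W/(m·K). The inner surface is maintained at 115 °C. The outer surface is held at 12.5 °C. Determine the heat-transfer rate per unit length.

Series thermal resistances, inner to outer:
  R'_nickel alloy = ln(0.108/0.0903)/(2πk) = 0.1790/(2π·10.9) = 0.002614 m·K/W
  R'_polyurethane foam = ln(0.238/0.108)/(2πk) = 0.7901/(2π·0.0301) = 4.178 m·K/W
ΣR = 0.002614 + 4.178 = 4.181 m·K/W
Q' = ΔT/ΣR = (115 °C − 12.5 °C)/4.181 = 24.5 W/m

Q' = 24.5 W/m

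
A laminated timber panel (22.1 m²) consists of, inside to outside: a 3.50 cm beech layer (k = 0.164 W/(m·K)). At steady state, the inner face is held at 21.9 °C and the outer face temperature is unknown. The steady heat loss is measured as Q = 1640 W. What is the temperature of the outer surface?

Series resistances:
  R_beech = L/(kA) = 0.0350/(0.164·22.1) = 0.009657 K/W
ΣR = 0.009657 K/W
ΔT = Q·ΣR = 1640 × 0.009657 = 15.84 K
Heat flows outward, so T_out = T_in − ΔT = 21.9 − 15.84 = 6.06 °C

T_out = 6.06 °C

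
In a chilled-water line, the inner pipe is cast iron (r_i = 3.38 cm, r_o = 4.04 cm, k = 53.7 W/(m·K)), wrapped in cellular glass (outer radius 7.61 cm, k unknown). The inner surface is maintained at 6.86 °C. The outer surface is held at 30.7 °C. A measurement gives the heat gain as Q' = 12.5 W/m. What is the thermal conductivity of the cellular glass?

k = 0.0529 W/m·K

ΣR = ΔT/Q' = |6.86 − 30.7|/12.5 = 1.907 m·K/W
Known resistances:
  R'_cast iron = ln(0.0404/0.0338)/(2πk) = 0.1784/(2π·53.7) = 5.286×10^-4 m·K/W
R_cellular glass = ΣR − ΣR_known = 1.907 − 5.286×10^-4 = 1.906 m·K/W
ln(r₂/r₁)/(2πk) = 1.906 ⇒ k = 0.6332/(2π·1.906) = 0.0529 W/m·K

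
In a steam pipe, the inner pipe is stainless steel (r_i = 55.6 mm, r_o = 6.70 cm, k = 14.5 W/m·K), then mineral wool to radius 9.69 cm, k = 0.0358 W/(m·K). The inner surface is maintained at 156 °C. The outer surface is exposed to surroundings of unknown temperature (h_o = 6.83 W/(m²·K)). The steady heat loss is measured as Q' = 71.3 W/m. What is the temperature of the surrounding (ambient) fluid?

Sum the resistances:
  R'_stainless steel = ln(0.0670/0.0556)/(2πk) = 0.1865/(2π·14.5) = 0.002047 m·K/W
  R'_mineral wool = ln(0.0969/0.0670)/(2πk) = 0.3690/(2π·0.0358) = 1.640 m·K/W
  R'_conv,out = 1/(2πr h) = 1/(2π·0.0969·6.83) = 0.2405 m·K/W
ΣR = 1.883 m·K/W
ΔT = Q'·ΣR = 71.3 × 1.883 = 134.3 K
Heat flows outward, so T_out = T_in − ΔT = 156 − 134.3 = 21.7 °C

T_out = 21.7 °C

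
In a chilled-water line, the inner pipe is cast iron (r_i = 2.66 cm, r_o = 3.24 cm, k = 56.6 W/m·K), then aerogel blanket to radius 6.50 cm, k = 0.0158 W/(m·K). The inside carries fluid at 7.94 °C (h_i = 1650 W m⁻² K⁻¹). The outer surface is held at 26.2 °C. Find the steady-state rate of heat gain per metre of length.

Series thermal resistances, inner to outer:
  R'_conv,in = 1/(2πr h) = 1/(2π·0.0266·1650) = 0.003626 m·K/W
  R'_cast iron = ln(0.0324/0.0266)/(2πk) = 0.1972/(2π·56.6) = 5.546×10^-4 m·K/W
  R'_aerogel blanket = ln(0.0650/0.0324)/(2πk) = 0.6962/(2π·0.0158) = 7.013 m·K/W
ΣR = 0.003626 + 5.546×10^-4 + 7.013 = 7.017 m·K/W
Q' = ΔT/ΣR = (7.94 °C − 26.2 °C)/7.017 = -2.60 W/m
(Negative Q' ⇒ heat flows inward; heat gain = 2.60 W/m.)

Q' = 2.60 W/m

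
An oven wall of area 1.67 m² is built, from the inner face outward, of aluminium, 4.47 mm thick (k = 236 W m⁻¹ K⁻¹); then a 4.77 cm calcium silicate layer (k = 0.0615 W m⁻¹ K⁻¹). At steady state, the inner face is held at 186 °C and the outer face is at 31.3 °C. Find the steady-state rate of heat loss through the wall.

Series thermal resistances, inner to outer:
  R_aluminium = L/(kA) = 0.00447/(236·1.67) = 1.134×10^-5 K/W
  R_calcium silicate = L/(kA) = 0.0477/(0.0615·1.67) = 0.4644 K/W
ΣR = 1.134×10^-5 + 0.4644 = 0.4644 K/W
Q = ΔT/ΣR = (186 °C − 31.3 °C)/0.4644 = 333 W

Q = 333 W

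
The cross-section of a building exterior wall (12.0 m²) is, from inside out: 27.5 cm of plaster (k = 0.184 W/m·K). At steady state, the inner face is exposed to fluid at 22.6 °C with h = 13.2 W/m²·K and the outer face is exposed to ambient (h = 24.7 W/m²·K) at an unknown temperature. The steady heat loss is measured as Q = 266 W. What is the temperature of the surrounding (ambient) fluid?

T_out = -13.1 °C

Series resistances:
  R_conv,in = 1/(hA) = 1/(13.2·12.0) = 0.006313 K/W
  R_plaster = L/(kA) = 0.275/(0.184·12.0) = 0.1245 K/W
  R_conv,out = 1/(hA) = 1/(24.7·12.0) = 0.003374 K/W
ΣR = 0.1342 K/W
ΔT = Q·ΣR = 266 × 0.1342 = 35.70 K
Heat flows outward, so T_out = T_in − ΔT = 22.6 − 35.70 = -13.1 °C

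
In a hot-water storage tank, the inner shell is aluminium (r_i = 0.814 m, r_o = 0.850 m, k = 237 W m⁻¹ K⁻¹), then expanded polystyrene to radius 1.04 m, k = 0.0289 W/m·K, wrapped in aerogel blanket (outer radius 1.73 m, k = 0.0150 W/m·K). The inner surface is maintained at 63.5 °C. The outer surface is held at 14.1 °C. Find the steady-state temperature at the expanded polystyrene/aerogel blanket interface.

T = 52.4 °C

Treat each layer as a resistance in series:
  R_aluminium = (1/0.814 − 1/0.850)/(4πk) = 0.05203/(4π·237) = 1.747×10^-5 K/W
  R_expanded polystyrene = (1/0.850 − 1/1.04)/(4πk) = 0.2149/(4π·0.0289) = 0.5918 K/W
  R_aerogel blanket = (1/1.04 − 1/1.73)/(4πk) = 0.3835/(4π·0.0150) = 2.035 K/W
ΣR = 1.747×10^-5 + 0.5918 + 2.035 = 2.627 K/W
Q = ΔT/ΣR = (63.5 °C − 14.1 °C)/2.627 = 18.80 W
From the inner boundary to the expanded polystyrene/aerogel blanket interface, ΣR_partial = 0.5918 K/W.
T_interface = T_in − Q·ΣR_partial = 63.5 °C − (18.80)(0.5918) = 52.4 °C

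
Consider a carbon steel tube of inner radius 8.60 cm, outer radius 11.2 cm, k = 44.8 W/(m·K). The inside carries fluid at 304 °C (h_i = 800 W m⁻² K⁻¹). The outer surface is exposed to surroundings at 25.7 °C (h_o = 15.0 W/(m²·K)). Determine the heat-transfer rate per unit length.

Resistance network (inner→outer):
  R'_conv,in = 1/(2πr h) = 1/(2π·0.0860·800) = 0.002313 m·K/W
  R'_carbon steel = ln(0.112/0.0860)/(2πk) = 0.2642/(2π·44.8) = 9.384×10^-4 m·K/W
  R'_conv,out = 1/(2πr h) = 1/(2π·0.112·15.0) = 0.09474 m·K/W
ΣR = 0.002313 + 9.384×10^-4 + 0.09474 = 0.09799 m·K/W
Q' = ΔT/ΣR = (304 °C − 25.7 °C)/0.09799 = 2840 W/m

Q' = 2.84 kW/m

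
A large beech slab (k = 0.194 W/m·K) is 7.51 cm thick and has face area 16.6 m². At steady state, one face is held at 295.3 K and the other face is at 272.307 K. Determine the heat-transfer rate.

Q = 986 W

Q = kA·ΔT/L = 0.194 × 16.6 × |295.3 K − 272.307 K| / 0.0751 = 986 W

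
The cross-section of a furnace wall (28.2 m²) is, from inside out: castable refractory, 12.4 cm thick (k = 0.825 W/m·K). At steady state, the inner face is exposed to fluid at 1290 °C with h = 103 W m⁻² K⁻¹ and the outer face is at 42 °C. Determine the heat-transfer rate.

Series thermal resistances, inner to outer:
  R_conv,in = 1/(hA) = 1/(103·28.2) = 3.443×10^-4 K/W
  R_castable refractory = L/(kA) = 0.124/(0.825·28.2) = 0.005330 K/W
ΣR = 3.443×10^-4 + 0.005330 = 0.005674 K/W
Q = ΔT/ΣR = (1290 °C − 42 °C)/0.005674 = 2.20×10^5 W

Q = 220 kW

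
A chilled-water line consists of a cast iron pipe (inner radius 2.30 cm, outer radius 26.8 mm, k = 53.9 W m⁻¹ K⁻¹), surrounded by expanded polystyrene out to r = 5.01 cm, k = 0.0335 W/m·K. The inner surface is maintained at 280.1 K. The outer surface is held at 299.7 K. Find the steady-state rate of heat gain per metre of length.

Q' = 6.59 W/m

Treat each layer as a resistance in series:
  R'_cast iron = ln(0.0268/0.0230)/(2πk) = 0.1529/(2π·53.9) = 4.515×10^-4 m·K/W
  R'_expanded polystyrene = ln(0.0501/0.0268)/(2πk) = 0.6256/(2π·0.0335) = 2.972 m·K/W
ΣR = 4.515×10^-4 + 2.972 = 2.972 m·K/W
Q' = ΔT/ΣR = (280.1 K − 299.7 K)/2.972 = -6.59 W/m
(Negative Q' ⇒ heat flows inward; heat gain = 6.59 W/m.)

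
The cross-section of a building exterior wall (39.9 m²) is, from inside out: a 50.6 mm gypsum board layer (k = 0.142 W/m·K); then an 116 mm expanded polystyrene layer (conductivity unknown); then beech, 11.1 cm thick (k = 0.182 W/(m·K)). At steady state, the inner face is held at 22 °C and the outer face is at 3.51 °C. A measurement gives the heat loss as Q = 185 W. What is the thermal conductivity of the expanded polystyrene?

k = 0.0384 W/m·K

ΣR = ΔT/Q = |22 − 3.51|/185 = 0.09995 K/W
Known resistances:
  R_gypsum board = L/(kA) = 0.0506/(0.142·39.9) = 0.008931 K/W
  R_beech = L/(kA) = 0.111/(0.182·39.9) = 0.01529 K/W
R_expanded polystyrene = ΣR − ΣR_known = 0.09995 − 0.02422 = 0.07573 K/W
L/(kA) = 0.07573 ⇒ k = 0.116/(0.07573·39.9) = 0.0384 W/m·K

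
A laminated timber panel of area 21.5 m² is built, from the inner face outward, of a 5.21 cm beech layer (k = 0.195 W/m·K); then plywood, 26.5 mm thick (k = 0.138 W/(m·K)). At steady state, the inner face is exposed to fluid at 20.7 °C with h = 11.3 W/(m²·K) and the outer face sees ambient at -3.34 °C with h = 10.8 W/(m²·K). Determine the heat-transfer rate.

Resistance network (inner→outer):
  R_conv,in = 1/(hA) = 1/(11.3·21.5) = 0.004116 K/W
  R_beech = L/(kA) = 0.0521/(0.195·21.5) = 0.01243 K/W
  R_plywood = L/(kA) = 0.0265/(0.138·21.5) = 0.008932 K/W
  R_conv,out = 1/(hA) = 1/(10.8·21.5) = 0.004307 K/W
ΣR = 0.004116 + 0.01243 + 0.008932 + 0.004307 = 0.02978 K/W
Q = ΔT/ΣR = (20.7 °C − -3.34 °C)/0.02978 = 807 W

Q = 807 W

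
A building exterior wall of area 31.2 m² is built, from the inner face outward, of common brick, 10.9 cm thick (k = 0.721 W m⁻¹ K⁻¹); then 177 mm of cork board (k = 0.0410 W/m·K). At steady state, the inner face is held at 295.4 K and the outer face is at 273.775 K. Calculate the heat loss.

Q = 151 W

Treat each layer as a resistance in series:
  R_common brick = L/(kA) = 0.109/(0.721·31.2) = 0.004845 K/W
  R_cork board = L/(kA) = 0.177/(0.0410·31.2) = 0.1384 K/W
ΣR = 0.004845 + 0.1384 = 0.1432 K/W
Q = ΔT/ΣR = (295.4 K − 273.775 K)/0.1432 = 151 W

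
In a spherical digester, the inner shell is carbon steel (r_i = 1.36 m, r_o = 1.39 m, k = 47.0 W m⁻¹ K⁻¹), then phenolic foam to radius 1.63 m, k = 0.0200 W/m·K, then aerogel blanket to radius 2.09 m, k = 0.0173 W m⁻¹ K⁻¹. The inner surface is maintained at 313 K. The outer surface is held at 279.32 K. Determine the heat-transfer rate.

Treat each layer as a resistance in series:
  R_carbon steel = (1/1.36 − 1/1.39)/(4πk) = 0.01587/(4π·47.0) = 2.687×10^-5 K/W
  R_phenolic foam = (1/1.39 − 1/1.63)/(4πk) = 0.1059/(4π·0.0200) = 0.4215 K/W
  R_aerogel blanket = (1/1.63 − 1/2.09)/(4πk) = 0.1350/(4π·0.0173) = 0.6211 K/W
ΣR = 2.687×10^-5 + 0.4215 + 0.6211 = 1.043 K/W
Q = ΔT/ΣR = (313 K − 279.32 K)/1.043 = 32.3 W

Q = 32.3 W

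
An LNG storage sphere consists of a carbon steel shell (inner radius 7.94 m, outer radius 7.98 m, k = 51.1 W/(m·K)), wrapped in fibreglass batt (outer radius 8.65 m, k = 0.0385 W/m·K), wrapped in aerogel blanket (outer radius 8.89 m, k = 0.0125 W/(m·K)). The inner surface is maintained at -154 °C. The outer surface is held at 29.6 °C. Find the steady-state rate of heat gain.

Treat each layer as a resistance in series:
  R_carbon steel = (1/7.94 − 1/7.98)/(4πk) = 6.313×10^-4/(4π·51.1) = 9.831×10^-7 K/W
  R_fibreglass batt = (1/7.98 − 1/8.65)/(4πk) = 0.009706/(4π·0.0385) = 0.02006 K/W
  R_aerogel blanket = (1/8.65 − 1/8.89)/(4πk) = 0.003121/(4π·0.0125) = 0.01987 K/W
ΣR = 9.831×10^-7 + 0.02006 + 0.01987 = 0.03993 K/W
Q = ΔT/ΣR = (-154 °C − 29.6 °C)/0.03993 = -4600 W
(Negative Q ⇒ heat flows inward; heat gain = 4600 W.)

Q = 4.60 kW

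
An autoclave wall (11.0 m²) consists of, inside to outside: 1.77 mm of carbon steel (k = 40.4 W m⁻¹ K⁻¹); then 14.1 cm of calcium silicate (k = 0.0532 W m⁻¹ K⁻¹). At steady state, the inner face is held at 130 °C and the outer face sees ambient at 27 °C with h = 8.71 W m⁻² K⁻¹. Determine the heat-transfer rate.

Q = 410 W

Series thermal resistances, inner to outer:
  R_carbon steel = L/(kA) = 0.00177/(40.4·11.0) = 3.983×10^-6 K/W
  R_calcium silicate = L/(kA) = 0.141/(0.0532·11.0) = 0.2409 K/W
  R_conv,out = 1/(hA) = 1/(8.71·11.0) = 0.01044 K/W
ΣR = 3.983×10^-6 + 0.2409 + 0.01044 = 0.2513 K/W
Q = ΔT/ΣR = (130 °C − 27 °C)/0.2513 = 410 W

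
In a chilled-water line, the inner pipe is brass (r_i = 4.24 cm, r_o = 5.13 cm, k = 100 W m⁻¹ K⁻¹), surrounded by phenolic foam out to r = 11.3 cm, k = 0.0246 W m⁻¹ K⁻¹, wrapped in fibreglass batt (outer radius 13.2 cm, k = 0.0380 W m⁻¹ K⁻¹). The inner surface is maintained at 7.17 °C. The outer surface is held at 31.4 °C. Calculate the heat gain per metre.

Treat each layer as a resistance in series:
  R'_brass = ln(0.0513/0.0424)/(2πk) = 0.1905/(2π·100) = 3.033×10^-4 m·K/W
  R'_phenolic foam = ln(0.113/0.0513)/(2πk) = 0.7897/(2π·0.0246) = 5.109 m·K/W
  R'_fibreglass batt = ln(0.132/0.113)/(2πk) = 0.1554/(2π·0.0380) = 0.6509 m·K/W
ΣR = 3.033×10^-4 + 5.109 + 0.6509 = 5.760 m·K/W
Q' = ΔT/ΣR = (7.17 °C − 31.4 °C)/5.760 = -4.21 W/m
(Negative Q' ⇒ heat flows inward; heat gain = 4.21 W/m.)

Q' = 4.21 W/m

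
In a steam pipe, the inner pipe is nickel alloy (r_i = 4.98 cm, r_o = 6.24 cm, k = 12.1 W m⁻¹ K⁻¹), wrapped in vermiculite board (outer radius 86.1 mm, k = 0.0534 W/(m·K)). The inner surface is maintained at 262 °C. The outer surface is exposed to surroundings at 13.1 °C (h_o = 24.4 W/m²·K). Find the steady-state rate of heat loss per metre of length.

Q' = 240 W/m

Series thermal resistances, inner to outer:
  R'_nickel alloy = ln(0.0624/0.0498)/(2πk) = 0.2256/(2π·12.1) = 0.002967 m·K/W
  R'_vermiculite board = ln(0.0861/0.0624)/(2πk) = 0.3219/(2π·0.0534) = 0.9595 m·K/W
  R'_conv,out = 1/(2πr h) = 1/(2π·0.0861·24.4) = 0.07576 m·K/W
ΣR = 0.002967 + 0.9595 + 0.07576 = 1.038 m·K/W
Q' = ΔT/ΣR = (262 °C − 13.1 °C)/1.038 = 240 W/m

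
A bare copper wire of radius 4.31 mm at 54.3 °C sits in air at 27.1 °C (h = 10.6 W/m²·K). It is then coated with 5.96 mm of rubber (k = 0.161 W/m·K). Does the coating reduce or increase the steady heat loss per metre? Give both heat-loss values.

increases: 7.81 → 11.7 W/m

Critical radius for a cylinder: r_cr = k/h = 0.0152 m = 1.52 cm.
Outer radius after coating: r₂ = 0.00431 + 0.00596 = 0.01027 m.
Since r₁ < r_cr and r₂ ≤ r_cr, the coating moves toward the maximum at r_cr — heat loss rises.
Bare: R = 1/(2πr₁h) = 3.484 m·K/W; Q = 27.2/3.484 = 7.81 W/m.
Coated: R = R_cond + R_conv = 2.320 m·K/W; Q = 27.2/2.320 = 11.7 W/m.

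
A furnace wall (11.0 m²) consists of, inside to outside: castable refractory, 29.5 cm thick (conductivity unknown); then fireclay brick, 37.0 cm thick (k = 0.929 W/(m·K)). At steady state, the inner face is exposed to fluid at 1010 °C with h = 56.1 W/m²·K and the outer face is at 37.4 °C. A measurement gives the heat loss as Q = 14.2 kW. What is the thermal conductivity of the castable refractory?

k = 0.875 W/m·K

ΣR = ΔT/Q = |1010 − 37.4|/14200 = 0.06849 K/W
Known resistances:
  R_conv,in = 1/(hA) = 1/(56.1·11.0) = 0.001620 K/W
  R_fireclay brick = L/(kA) = 0.370/(0.929·11.0) = 0.03621 K/W
R_castable refractory = ΣR − ΣR_known = 0.06849 − 0.03783 = 0.03066 K/W
L/(kA) = 0.03066 ⇒ k = 0.295/(0.03066·11.0) = 0.875 W/m·K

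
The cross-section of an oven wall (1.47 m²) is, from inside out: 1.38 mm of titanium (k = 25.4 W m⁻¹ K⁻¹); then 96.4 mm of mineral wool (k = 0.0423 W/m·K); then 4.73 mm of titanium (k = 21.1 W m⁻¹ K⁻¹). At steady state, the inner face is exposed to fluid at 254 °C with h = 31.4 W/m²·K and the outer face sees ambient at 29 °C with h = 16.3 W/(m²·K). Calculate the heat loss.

Q = 139 W

Resistance network (inner→outer):
  R_conv,in = 1/(hA) = 1/(31.4·1.47) = 0.02166 K/W
  R_titanium = L/(kA) = 0.00138/(25.4·1.47) = 3.696×10^-5 K/W
  R_mineral wool = L/(kA) = 0.0964/(0.0423·1.47) = 1.550 K/W
  R_titanium = L/(kA) = 0.00473/(21.1·1.47) = 1.525×10^-4 K/W
  R_conv,out = 1/(hA) = 1/(16.3·1.47) = 0.04173 K/W
ΣR = 0.02166 + 3.696×10^-5 + 1.550 + 1.525×10^-4 + 0.04173 = 1.614 K/W
Q = ΔT/ΣR = (254 °C − 29 °C)/1.614 = 139 W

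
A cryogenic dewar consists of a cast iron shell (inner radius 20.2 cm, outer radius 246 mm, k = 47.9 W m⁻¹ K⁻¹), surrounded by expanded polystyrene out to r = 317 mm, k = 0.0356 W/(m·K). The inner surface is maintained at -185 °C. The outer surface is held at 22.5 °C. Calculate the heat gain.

Q = 102 W

Resistance network (inner→outer):
  R_cast iron = (1/0.202 − 1/0.246)/(4πk) = 0.8855/(4π·47.9) = 0.001471 K/W
  R_expanded polystyrene = (1/0.246 − 1/0.317)/(4πk) = 0.9105/(4π·0.0356) = 2.035 K/W
ΣR = 0.001471 + 2.035 = 2.036 K/W
Q = ΔT/ΣR = (-185 °C − 22.5 °C)/2.036 = -102 W
(Negative Q ⇒ heat flows inward; heat gain = 102 W.)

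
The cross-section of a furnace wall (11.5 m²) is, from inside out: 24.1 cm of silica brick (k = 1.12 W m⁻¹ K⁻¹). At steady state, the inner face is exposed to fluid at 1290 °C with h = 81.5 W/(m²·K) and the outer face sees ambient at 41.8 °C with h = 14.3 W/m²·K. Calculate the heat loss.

Q = 48.3 kW

Series thermal resistances, inner to outer:
  R_conv,in = 1/(hA) = 1/(81.5·11.5) = 0.001067 K/W
  R_silica brick = L/(kA) = 0.241/(1.12·11.5) = 0.01871 K/W
  R_conv,out = 1/(hA) = 1/(14.3·11.5) = 0.006081 K/W
ΣR = 0.001067 + 0.01871 + 0.006081 = 0.02586 K/W
Q = ΔT/ΣR = (1290 °C − 41.8 °C)/0.02586 = 48300 W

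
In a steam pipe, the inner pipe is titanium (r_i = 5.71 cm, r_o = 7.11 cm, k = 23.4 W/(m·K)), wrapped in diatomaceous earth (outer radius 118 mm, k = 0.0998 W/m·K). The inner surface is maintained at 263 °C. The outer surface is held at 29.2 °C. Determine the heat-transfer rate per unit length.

Q' = 289 W/m

Treat each layer as a resistance in series:
  R'_titanium = ln(0.0711/0.0571)/(2πk) = 0.2193/(2π·23.4) = 0.001491 m·K/W
  R'_diatomaceous earth = ln(0.118/0.0711)/(2πk) = 0.5066/(2π·0.0998) = 0.8079 m·K/W
ΣR = 0.001491 + 0.8079 = 0.8094 m·K/W
Q' = ΔT/ΣR = (263 °C − 29.2 °C)/0.8094 = 289 W/m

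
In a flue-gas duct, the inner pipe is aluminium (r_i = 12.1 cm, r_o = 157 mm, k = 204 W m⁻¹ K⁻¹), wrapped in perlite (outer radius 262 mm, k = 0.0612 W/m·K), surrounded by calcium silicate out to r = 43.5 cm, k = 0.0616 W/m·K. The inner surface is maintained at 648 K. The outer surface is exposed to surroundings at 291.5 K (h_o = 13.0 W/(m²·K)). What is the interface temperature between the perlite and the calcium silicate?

Treat each layer as a resistance in series:
  R'_aluminium = ln(0.157/0.121)/(2πk) = 0.2605/(2π·204) = 2.032×10^-4 m·K/W
  R'_perlite = ln(0.262/0.157)/(2πk) = 0.5121/(2π·0.0612) = 1.332 m·K/W
  R'_calcium silicate = ln(0.435/0.262)/(2πk) = 0.5070/(2π·0.0616) = 1.310 m·K/W
  R'_conv,out = 1/(2πr h) = 1/(2π·0.435·13.0) = 0.02814 m·K/W
ΣR = 2.032×10^-4 + 1.332 + 1.310 + 0.02814 = 2.670 m·K/W
Q' = ΔT/ΣR = (648 K − 291.5 K)/2.670 = 133.5 W/m
From the inner boundary to the perlite/calcium silicate interface, ΣR_partial = 1.332 m·K/W.
T_interface = T_in − Q'·ΣR_partial = 648 K − (133.5)(1.332) = 470 K

T = 470 K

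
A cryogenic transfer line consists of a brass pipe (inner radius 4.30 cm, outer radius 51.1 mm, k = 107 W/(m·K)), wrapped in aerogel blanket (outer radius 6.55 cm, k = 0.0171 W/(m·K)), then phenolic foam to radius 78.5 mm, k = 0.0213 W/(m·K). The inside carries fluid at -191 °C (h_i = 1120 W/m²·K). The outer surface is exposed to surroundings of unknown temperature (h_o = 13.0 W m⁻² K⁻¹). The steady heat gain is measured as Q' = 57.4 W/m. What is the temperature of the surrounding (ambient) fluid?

T_out = 28.4 °C

Series resistances:
  R'_conv,in = 1/(2πr h) = 1/(2π·0.0430·1120) = 0.003305 m·K/W
  R'_brass = ln(0.0511/0.0430)/(2πk) = 0.1726/(2π·107) = 2.567×10^-4 m·K/W
  R'_aerogel blanket = ln(0.0655/0.0511)/(2πk) = 0.2483/(2π·0.0171) = 2.311 m·K/W
  R'_phenolic foam = ln(0.0785/0.0655)/(2πk) = 0.1810/(2π·0.0213) = 1.353 m·K/W
  R'_conv,out = 1/(2πr h) = 1/(2π·0.0785·13.0) = 0.1560 m·K/W
ΣR = 3.823 m·K/W
ΔT = Q'·ΣR = 57.4 × 3.823 = 219.4 K
Heat flows inward, so T_out = T_in + ΔT = -191 + 219.4 = 28.4 °C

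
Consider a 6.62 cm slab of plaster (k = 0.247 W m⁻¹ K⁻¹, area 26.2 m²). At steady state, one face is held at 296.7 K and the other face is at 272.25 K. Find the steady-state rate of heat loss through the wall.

Q = 2390 W

Q = kA·ΔT/L = 0.247 × 26.2 × |296.7 K − 272.25 K| / 0.0662 = 2390 W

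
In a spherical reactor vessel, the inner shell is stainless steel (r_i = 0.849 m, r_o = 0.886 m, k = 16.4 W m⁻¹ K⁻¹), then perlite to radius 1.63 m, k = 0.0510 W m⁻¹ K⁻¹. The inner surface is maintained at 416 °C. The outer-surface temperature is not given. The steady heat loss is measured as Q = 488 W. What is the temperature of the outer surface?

Sum the resistances:
  R_stainless steel = (1/0.849 − 1/0.886)/(4πk) = 0.04919/(4π·16.4) = 2.387×10^-4 K/W
  R_perlite = (1/0.886 − 1/1.63)/(4πk) = 0.5152/(4π·0.0510) = 0.8038 K/W
ΣR = 0.8041 K/W
ΔT = Q·ΣR = 488 × 0.8041 = 392.4 K
Heat flows outward, so T_out = T_in − ΔT = 416 − 392.4 = 23.6 °C

T_out = 23.6 °C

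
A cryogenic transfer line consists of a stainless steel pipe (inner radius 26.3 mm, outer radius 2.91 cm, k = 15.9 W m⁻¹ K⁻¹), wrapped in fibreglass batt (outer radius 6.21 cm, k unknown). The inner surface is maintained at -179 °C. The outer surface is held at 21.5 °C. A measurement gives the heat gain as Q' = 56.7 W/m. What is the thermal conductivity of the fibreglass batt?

k = 0.0341 W/m·K

ΣR = ΔT/Q' = |-179 − 21.5|/56.7 = 3.536 m·K/W
Known resistances:
  R'_stainless steel = ln(0.0291/0.0263)/(2πk) = 0.1012/(2π·15.9) = 0.001013 m·K/W
R_fibreglass batt = ΣR − ΣR_known = 3.536 − 0.001013 = 3.535 m·K/W
ln(r₂/r₁)/(2πk) = 3.535 ⇒ k = 0.7580/(2π·3.535) = 0.0341 W/m·K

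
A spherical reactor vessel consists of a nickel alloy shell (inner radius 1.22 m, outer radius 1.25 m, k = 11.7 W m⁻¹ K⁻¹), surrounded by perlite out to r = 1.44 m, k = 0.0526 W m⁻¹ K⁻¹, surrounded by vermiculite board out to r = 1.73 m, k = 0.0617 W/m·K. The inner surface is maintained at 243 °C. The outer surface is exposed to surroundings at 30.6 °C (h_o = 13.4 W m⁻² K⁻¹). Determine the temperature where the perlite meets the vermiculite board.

Treat each layer as a resistance in series:
  R_nickel alloy = (1/1.22 − 1/1.25)/(4πk) = 0.01967/(4π·11.7) = 1.338×10^-4 K/W
  R_perlite = (1/1.25 − 1/1.44)/(4πk) = 0.1056/(4π·0.0526) = 0.1597 K/W
  R_vermiculite board = (1/1.44 − 1/1.73)/(4πk) = 0.1164/(4π·0.0617) = 0.1501 K/W
  R_conv,out = 1/(4πr²h) = 1/(4π·1.73²·13.4) = 0.001984 K/W
ΣR = 1.338×10^-4 + 0.1597 + 0.1501 + 0.001984 = 0.3119 K/W
Q = ΔT/ΣR = (243 °C − 30.6 °C)/0.3119 = 681.0 W
From the inner boundary to the perlite/vermiculite board interface, ΣR_partial = 0.1598 K/W.
T_interface = T_in − Q·ΣR_partial = 243 °C − (681.0)(0.1598) = 134 °C

T = 134 °C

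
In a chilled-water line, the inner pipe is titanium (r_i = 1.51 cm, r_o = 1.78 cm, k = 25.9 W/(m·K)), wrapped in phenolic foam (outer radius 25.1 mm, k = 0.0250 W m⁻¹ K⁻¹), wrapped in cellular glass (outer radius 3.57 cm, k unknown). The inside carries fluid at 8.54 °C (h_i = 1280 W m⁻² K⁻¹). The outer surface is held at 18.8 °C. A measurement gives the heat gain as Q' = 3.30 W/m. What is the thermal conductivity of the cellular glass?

ΣR = ΔT/Q' = |8.54 − 18.8|/3.30 = 3.109 m·K/W
Known resistances:
  R'_conv,in = 1/(2πr h) = 1/(2π·0.0151·1280) = 0.008234 m·K/W
  R'_titanium = ln(0.0178/0.0151)/(2πk) = 0.1645/(2π·25.9) = 0.001011 m·K/W
  R'_phenolic foam = ln(0.0251/0.0178)/(2πk) = 0.3437/(2π·0.0250) = 2.188 m·K/W
R_cellular glass = ΣR − ΣR_known = 3.109 − 2.197 = 0.9120 m·K/W
ln(r₂/r₁)/(2πk) = 0.9120 ⇒ k = 0.3523/(2π·0.9120) = 0.0615 W/m·K

k = 0.0615 W/m·K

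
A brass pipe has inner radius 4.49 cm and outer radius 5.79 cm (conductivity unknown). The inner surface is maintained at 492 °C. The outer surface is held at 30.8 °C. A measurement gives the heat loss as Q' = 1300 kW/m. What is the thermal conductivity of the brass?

k = 114 W/m·K

ΣR = ΔT/Q' = |492 − 30.8|/1.30×10^6 = 3.548×10^-4 m·K/W
ln(r₂/r₁)/(2πk) = 3.548×10^-4 ⇒ k = 0.2543/(2π·3.548×10^-4) = 114 W/m·K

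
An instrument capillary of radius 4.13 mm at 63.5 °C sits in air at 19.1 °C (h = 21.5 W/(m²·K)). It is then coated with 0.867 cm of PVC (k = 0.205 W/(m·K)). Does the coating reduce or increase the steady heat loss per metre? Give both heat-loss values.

Critical radius for a cylinder: r_cr = k/h = 0.00953 m = 0.953 cm.
Outer radius after coating: r₂ = 0.00413 + 0.00867 = 0.01280 m.
r₁ < r_cr < r₂: heat loss rises to a maximum at r_cr then falls. Whether the coating helps depends on whether Q(r₂) has dropped back below Q(r₁).
Bare: R = 1/(2πr₁h) = 1.792 m·K/W; Q = 44.4/1.792 = 24.8 W/m.
Coated: R = R_cond + R_conv = 1.457 m·K/W; Q = 44.4/1.457 = 30.5 W/m.

increases: 24.8 → 30.5 W/m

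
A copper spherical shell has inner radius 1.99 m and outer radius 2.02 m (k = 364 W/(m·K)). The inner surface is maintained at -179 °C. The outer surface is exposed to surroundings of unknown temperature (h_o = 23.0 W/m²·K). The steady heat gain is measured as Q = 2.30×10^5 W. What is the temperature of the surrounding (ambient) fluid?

Series resistances:
  R_copper = (1/1.99 − 1/2.02)/(4πk) = 0.007463/(4π·364) = 1.632×10^-6 K/W
  R_conv,out = 1/(4πr²h) = 1/(4π·2.02²·23.0) = 8.479×10^-4 K/W
ΣR = 8.496×10^-4 K/W
ΔT = Q·ΣR = 2.30×10^5 × 8.496×10^-4 = 195.4 K
Heat flows inward, so T_out = T_in + ΔT = -179 + 195.4 = 16.4 °C

T_out = 16.4 °C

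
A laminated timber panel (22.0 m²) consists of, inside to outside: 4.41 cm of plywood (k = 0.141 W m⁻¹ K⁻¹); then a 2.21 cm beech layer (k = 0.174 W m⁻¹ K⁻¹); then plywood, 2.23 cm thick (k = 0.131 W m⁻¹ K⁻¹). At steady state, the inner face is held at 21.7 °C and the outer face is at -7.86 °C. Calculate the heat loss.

Q = 1070 W

Treat each layer as a resistance in series:
  R_plywood = L/(kA) = 0.0441/(0.141·22.0) = 0.01422 K/W
  R_beech = L/(kA) = 0.0221/(0.174·22.0) = 0.005773 K/W
  R_plywood = L/(kA) = 0.0223/(0.131·22.0) = 0.007738 K/W
ΣR = 0.01422 + 0.005773 + 0.007738 = 0.02773 K/W
Q = ΔT/ΣR = (21.7 °C − -7.86 °C)/0.02773 = 1070 W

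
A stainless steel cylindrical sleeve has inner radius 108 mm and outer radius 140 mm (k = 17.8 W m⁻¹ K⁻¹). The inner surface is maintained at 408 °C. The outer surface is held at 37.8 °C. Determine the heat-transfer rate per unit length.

Q' = 2πk·ΔT/ln(r₂/r₁) = 2π × 17.8 × 370.2 / ln(0.140/0.108) = 1.60×10^5 W/m

Q' = 160 kW/m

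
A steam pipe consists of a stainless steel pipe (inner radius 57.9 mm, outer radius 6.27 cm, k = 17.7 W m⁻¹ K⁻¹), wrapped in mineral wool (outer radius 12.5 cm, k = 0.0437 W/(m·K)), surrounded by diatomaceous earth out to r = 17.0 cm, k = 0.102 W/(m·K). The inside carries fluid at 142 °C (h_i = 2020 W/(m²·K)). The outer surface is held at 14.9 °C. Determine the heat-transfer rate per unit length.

Treat each layer as a resistance in series:
  R'_conv,in = 1/(2πr h) = 1/(2π·0.0579·2020) = 0.001361 m·K/W
  R'_stainless steel = ln(0.0627/0.0579)/(2πk) = 0.07964/(2π·17.7) = 7.161×10^-4 m·K/W
  R'_mineral wool = ln(0.125/0.0627)/(2πk) = 0.6900/(2π·0.0437) = 2.513 m·K/W
  R'_diatomaceous earth = ln(0.170/0.125)/(2πk) = 0.3075/(2π·0.102) = 0.4798 m·K/W
ΣR = 0.001361 + 7.161×10^-4 + 2.513 + 0.4798 = 2.995 m·K/W
Q' = ΔT/ΣR = (142 °C − 14.9 °C)/2.995 = 42.4 W/m

Q' = 42.4 W/m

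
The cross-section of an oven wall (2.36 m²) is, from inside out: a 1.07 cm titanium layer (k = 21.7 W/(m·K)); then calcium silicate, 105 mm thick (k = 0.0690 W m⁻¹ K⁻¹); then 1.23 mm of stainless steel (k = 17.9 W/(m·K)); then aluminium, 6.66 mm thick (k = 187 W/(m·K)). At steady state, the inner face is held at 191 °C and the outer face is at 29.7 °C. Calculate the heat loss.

Treat each layer as a resistance in series:
  R_titanium = L/(kA) = 0.0107/(21.7·2.36) = 2.089×10^-4 K/W
  R_calcium silicate = L/(kA) = 0.105/(0.0690·2.36) = 0.6448 K/W
  R_stainless steel = L/(kA) = 0.00123/(17.9·2.36) = 2.912×10^-5 K/W
  R_aluminium = L/(kA) = 0.00666/(187·2.36) = 1.509×10^-5 K/W
ΣR = 2.089×10^-4 + 0.6448 + 2.912×10^-5 + 1.509×10^-5 = 0.6451 K/W
Q = ΔT/ΣR = (191 °C − 29.7 °C)/0.6451 = 250 W

Q = 250 W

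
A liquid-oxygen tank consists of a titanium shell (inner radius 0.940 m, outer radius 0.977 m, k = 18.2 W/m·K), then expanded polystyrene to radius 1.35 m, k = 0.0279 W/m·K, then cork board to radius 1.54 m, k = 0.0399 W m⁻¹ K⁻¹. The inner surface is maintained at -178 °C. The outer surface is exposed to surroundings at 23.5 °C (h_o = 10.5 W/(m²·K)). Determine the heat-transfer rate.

Resistance network (inner→outer):
  R_titanium = (1/0.940 − 1/0.977)/(4πk) = 0.04029/(4π·18.2) = 1.762×10^-4 K/W
  R_expanded polystyrene = (1/0.977 − 1/1.35)/(4πk) = 0.2828/(4π·0.0279) = 0.8066 K/W
  R_cork board = (1/1.35 − 1/1.54)/(4πk) = 0.09139/(4π·0.0399) = 0.1823 K/W
  R_conv,out = 1/(4πr²h) = 1/(4π·1.54²·10.5) = 0.003196 K/W
ΣR = 1.762×10^-4 + 0.8066 + 0.1823 + 0.003196 = 0.9923 K/W
Q = ΔT/ΣR = (-178 °C − 23.5 °C)/0.9923 = -203 W
(Negative Q ⇒ heat flows inward; heat gain = 203 W.)

Q = 203 W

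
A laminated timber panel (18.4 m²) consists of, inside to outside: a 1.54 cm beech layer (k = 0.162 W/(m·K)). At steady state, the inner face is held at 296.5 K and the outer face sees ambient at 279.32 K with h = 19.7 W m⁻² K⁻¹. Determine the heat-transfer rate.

Q = 2.17 kW

Series thermal resistances, inner to outer:
  R_beech = L/(kA) = 0.0154/(0.162·18.4) = 0.005166 K/W
  R_conv,out = 1/(hA) = 1/(19.7·18.4) = 0.002759 K/W
ΣR = 0.005166 + 0.002759 = 0.007925 K/W
Q = ΔT/ΣR = (296.5 K − 279.32 K)/0.007925 = 2170 W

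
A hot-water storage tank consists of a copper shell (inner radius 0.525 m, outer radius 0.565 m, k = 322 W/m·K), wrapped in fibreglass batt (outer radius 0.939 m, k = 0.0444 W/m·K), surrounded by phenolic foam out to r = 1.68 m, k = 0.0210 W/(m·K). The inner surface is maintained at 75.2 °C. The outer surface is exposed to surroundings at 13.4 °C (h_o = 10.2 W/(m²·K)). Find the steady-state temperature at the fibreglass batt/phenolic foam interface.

Resistance network (inner→outer):
  R_copper = (1/0.525 − 1/0.565)/(4πk) = 0.1349/(4π·322) = 3.333×10^-5 K/W
  R_fibreglass batt = (1/0.565 − 1/0.939)/(4πk) = 0.7049/(4π·0.0444) = 1.263 K/W
  R_phenolic foam = (1/0.939 − 1/1.68)/(4πk) = 0.4697/(4π·0.0210) = 1.780 K/W
  R_conv,out = 1/(4πr²h) = 1/(4π·1.68²·10.2) = 0.002764 K/W
ΣR = 3.333×10^-5 + 1.263 + 1.780 + 0.002764 = 3.046 K/W
Q = ΔT/ΣR = (75.2 °C − 13.4 °C)/3.046 = 20.29 W
From the inner boundary to the fibreglass batt/phenolic foam interface, ΣR_partial = 1.263 K/W.
T_interface = T_in − Q·ΣR_partial = 75.2 °C − (20.29)(1.263) = 49.6 °C

T = 49.6 °C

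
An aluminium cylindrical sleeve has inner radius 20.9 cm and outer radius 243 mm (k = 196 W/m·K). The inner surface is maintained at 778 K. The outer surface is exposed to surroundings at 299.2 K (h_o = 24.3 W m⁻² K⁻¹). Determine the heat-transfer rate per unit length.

Resistance network (inner→outer):
  R'_aluminium = ln(0.243/0.209)/(2πk) = 0.1507/(2π·196) = 1.224×10^-4 m·K/W
  R'_conv,out = 1/(2πr h) = 1/(2π·0.243·24.3) = 0.02695 m·K/W
ΣR = 1.224×10^-4 + 0.02695 = 0.02707 m·K/W
Q' = ΔT/ΣR = (778 K − 299.2 K)/0.02707 = 17700 W/m

Q' = 17.7 kW/m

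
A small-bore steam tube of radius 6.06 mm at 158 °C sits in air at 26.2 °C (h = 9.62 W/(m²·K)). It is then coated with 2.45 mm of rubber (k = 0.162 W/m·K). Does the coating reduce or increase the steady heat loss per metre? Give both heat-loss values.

Critical radius for a cylinder: r_cr = k/h = 0.0168 m = 1.68 cm.
Outer radius after coating: r₂ = 0.00606 + 0.00245 = 0.00851 m.
Since r₁ < r_cr and r₂ ≤ r_cr, the coating moves toward the maximum at r_cr — heat loss rises.
Bare: R = 1/(2πr₁h) = 2.730 m·K/W; Q = 131.8/2.730 = 48.3 W/m.
Coated: R = R_cond + R_conv = 2.278 m·K/W; Q = 131.8/2.278 = 57.9 W/m.

increases: 48.3 → 57.9 W/m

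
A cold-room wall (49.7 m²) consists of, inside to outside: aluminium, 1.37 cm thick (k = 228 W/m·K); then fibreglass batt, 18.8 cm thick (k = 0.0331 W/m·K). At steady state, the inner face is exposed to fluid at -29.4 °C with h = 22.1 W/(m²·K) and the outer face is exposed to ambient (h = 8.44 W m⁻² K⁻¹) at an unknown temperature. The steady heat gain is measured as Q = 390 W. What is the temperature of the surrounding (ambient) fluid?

T_out = 16.5 °C

Series resistances:
  R_conv,in = 1/(hA) = 1/(22.1·49.7) = 9.104×10^-4 K/W
  R_aluminium = L/(kA) = 0.0137/(228·49.7) = 1.209×10^-6 K/W
  R_fibreglass batt = L/(kA) = 0.188/(0.0331·49.7) = 0.1143 K/W
  R_conv,out = 1/(hA) = 1/(8.44·49.7) = 0.002384 K/W
ΣR = 0.1176 K/W
ΔT = Q·ΣR = 390 × 0.1176 = 45.86 K
Heat flows inward, so T_out = T_in + ΔT = -29.4 + 45.86 = 16.5 °C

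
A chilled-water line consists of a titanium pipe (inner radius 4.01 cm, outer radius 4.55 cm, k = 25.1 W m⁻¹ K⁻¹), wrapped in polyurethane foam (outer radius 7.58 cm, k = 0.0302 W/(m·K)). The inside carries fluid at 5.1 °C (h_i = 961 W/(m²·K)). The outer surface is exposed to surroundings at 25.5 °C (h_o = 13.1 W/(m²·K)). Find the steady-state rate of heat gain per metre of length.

Series thermal resistances, inner to outer:
  R'_conv,in = 1/(2πr h) = 1/(2π·0.0401·961) = 0.004130 m·K/W
  R'_titanium = ln(0.0455/0.0401)/(2πk) = 0.1263/(2π·25.1) = 8.011×10^-4 m·K/W
  R'_polyurethane foam = ln(0.0758/0.0455)/(2πk) = 0.5104/(2π·0.0302) = 2.690 m·K/W
  R'_conv,out = 1/(2πr h) = 1/(2π·0.0758·13.1) = 0.1603 m·K/W
ΣR = 0.004130 + 8.011×10^-4 + 2.690 + 0.1603 = 2.855 m·K/W
Q' = ΔT/ΣR = (5.1 °C − 25.5 °C)/2.855 = -7.15 W/m
(Negative Q' ⇒ heat flows inward; heat gain = 7.15 W/m.)

Q' = 7.15 W/m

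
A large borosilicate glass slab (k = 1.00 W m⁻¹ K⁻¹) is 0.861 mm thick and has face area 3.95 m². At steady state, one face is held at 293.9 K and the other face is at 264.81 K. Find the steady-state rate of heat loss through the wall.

Q = kA·ΔT/L = 1.00 × 3.95 × |293.9 K − 264.81 K| / 8.61×10^-4 = 1.33×10^5 W

Q = 133 kW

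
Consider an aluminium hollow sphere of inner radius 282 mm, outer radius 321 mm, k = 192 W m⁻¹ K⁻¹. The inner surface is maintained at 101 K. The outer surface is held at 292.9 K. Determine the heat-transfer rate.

Q = 1070 kW

Q = 4πk·ΔT/(1/r₁ − 1/r₂) = 4π × 192 × 191.9 / (1/0.282 − 1/0.321) = 1.07×10^6 W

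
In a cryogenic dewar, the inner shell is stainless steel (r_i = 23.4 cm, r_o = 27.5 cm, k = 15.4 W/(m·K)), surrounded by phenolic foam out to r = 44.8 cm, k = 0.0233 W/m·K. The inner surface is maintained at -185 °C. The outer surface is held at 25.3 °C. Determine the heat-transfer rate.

Q = 43.8 W

Treat each layer as a resistance in series:
  R_stainless steel = (1/0.234 − 1/0.275)/(4πk) = 0.6371/(4π·15.4) = 0.003292 K/W
  R_phenolic foam = (1/0.275 − 1/0.448)/(4πk) = 1.404/(4π·0.0233) = 4.796 K/W
ΣR = 0.003292 + 4.796 = 4.799 K/W
Q = ΔT/ΣR = (-185 °C − 25.3 °C)/4.799 = -43.8 W
(Negative Q ⇒ heat flows inward; heat gain = 43.8 W.)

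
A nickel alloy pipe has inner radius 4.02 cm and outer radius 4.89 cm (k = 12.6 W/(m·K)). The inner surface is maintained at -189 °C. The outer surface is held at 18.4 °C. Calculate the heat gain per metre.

Q' = 83800 W/m

Q' = 2πk·ΔT/ln(r₂/r₁) = 2π × 12.6 × 207.4 / ln(0.0489/0.0402) = 83800 W/m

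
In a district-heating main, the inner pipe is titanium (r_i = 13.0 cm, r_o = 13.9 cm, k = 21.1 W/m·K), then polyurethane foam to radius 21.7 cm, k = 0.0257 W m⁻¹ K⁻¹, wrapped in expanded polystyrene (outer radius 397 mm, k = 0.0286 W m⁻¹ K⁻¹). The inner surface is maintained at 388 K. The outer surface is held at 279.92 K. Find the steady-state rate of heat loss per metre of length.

Resistance network (inner→outer):
  R'_titanium = ln(0.139/0.130)/(2πk) = 0.06694/(2π·21.1) = 5.049×10^-4 m·K/W
  R'_polyurethane foam = ln(0.217/0.139)/(2πk) = 0.4454/(2π·0.0257) = 2.758 m·K/W
  R'_expanded polystyrene = ln(0.397/0.217)/(2πk) = 0.6040/(2π·0.0286) = 3.361 m·K/W
ΣR = 5.049×10^-4 + 2.758 + 3.361 = 6.120 m·K/W
Q' = ΔT/ΣR = (388 K − 279.92 K)/6.120 = 17.7 W/m

Q' = 17.7 W/m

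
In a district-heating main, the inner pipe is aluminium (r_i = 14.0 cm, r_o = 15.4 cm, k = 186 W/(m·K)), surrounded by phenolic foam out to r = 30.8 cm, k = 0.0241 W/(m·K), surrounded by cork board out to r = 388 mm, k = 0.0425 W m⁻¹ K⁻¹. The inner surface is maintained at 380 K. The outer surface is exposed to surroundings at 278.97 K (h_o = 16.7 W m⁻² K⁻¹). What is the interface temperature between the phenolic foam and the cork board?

Treat each layer as a resistance in series:
  R'_aluminium = ln(0.154/0.140)/(2πk) = 0.09531/(2π·186) = 8.155×10^-5 m·K/W
  R'_phenolic foam = ln(0.308/0.154)/(2πk) = 0.6931/(2π·0.0241) = 4.578 m·K/W
  R'_cork board = ln(0.388/0.308)/(2πk) = 0.2309/(2π·0.0425) = 0.8647 m·K/W
  R'_conv,out = 1/(2πr h) = 1/(2π·0.388·16.7) = 0.02456 m·K/W
ΣR = 8.155×10^-5 + 4.578 + 0.8647 + 0.02456 = 5.467 m·K/W
Q' = ΔT/ΣR = (380 K − 278.97 K)/5.467 = 18.48 W/m
From the inner boundary to the phenolic foam/cork board interface, ΣR_partial = 4.578 m·K/W.
T_interface = T_in − Q'·ΣR_partial = 380 K − (18.48)(4.578) = 295.4 K

T = 295.4 K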